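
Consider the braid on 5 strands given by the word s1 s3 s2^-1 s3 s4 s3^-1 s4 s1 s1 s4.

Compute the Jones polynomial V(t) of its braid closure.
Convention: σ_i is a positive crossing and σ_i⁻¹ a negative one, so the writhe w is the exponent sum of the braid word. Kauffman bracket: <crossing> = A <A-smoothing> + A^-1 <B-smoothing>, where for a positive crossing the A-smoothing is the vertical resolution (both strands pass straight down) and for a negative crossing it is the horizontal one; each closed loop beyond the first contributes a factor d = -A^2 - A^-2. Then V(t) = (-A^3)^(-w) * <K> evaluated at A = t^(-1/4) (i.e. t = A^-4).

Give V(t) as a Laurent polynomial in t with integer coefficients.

t^10 - 2*t^9 + 2*t^8 - 4*t^7 + 4*t^6 - 3*t^5 + 3*t^4 - t^3 + t^2

Derivation:
Braid: s1 s3 s2^-1 s3 s4 s3^-1 s4 s1 s1 s4 on 5 strands, 10 crossings.
Writhe w = (#positive) - (#negative) = 8 - 2 = 6.
State-sum expansion of <K>. There are 2^10 = 1024 states.
Smooth each crossing (0=||, 1=⌣⌢); contribution A^(Σ sign_k(1-2s_k)) * d^(L-1).
Tabulate the states by total A-exponent and number of loops L (A-exp: L × count):
  A^10: L=3 ×1
  A^8: L=2 ×6, L=4 ×4
  A^6: L=1 ×9, L=3 ×32, L=5 ×4
  A^4: L=2 ×70, L=4 ×49, L=6 ×1
  A^2: L=1 ×30, L=3 ×149, L=5 ×31
  A^0: L=2 ×99, L=4 ×144, L=6 ×9
  A^-2: L=3 ×136, L=5 ×73, L=7 ×1
  A^-4: L=4 ×101, L=6 ×19
  A^-6: L=5 ×43, L=7 ×2
  A^-8: L=6 ×10
  A^-10: L=7 ×1
Each group contributes A^e * Σ count * d^(L-1):
Powers of d = -A^2 - A^-2: d^2 = A^4 + 2 + A^-4; d^3 = -A^6 - 3*A^2 - 3*A^-2 - A^-6; d^4 = A^8 + 4*A^4 + 6 + 4*A^-4 + A^-8; d^5 = -A^10 - 5*A^6 - 10*A^2 - 10*A^-2 - 5*A^-6 - A^-10; d^6 = A^12 + 6*A^8 + 15*A^4 + 20 + 15*A^-4 + 6*A^-8 + A^-12.
  A^10 * (d^2) = A^14 + 2*A^10 + A^6
  A^8 * (6*d + 4*d^3) = -4*A^14 - 18*A^10 - 18*A^6 - 4*A^2
  A^6 * (9 + 32*d^2 + 4*d^4) = 4*A^14 + 48*A^10 + 97*A^6 + 48*A^2 + 4*A^-2
  A^4 * (70*d + 49*d^3 + d^5) = -A^14 - 54*A^10 - 227*A^6 - 227*A^2 - 54*A^-2 - A^-6
  A^2 * (30 + 149*d^2 + 31*d^4) = 31*A^10 + 273*A^6 + 514*A^2 + 273*A^-2 + 31*A^-6
  A^0 * (99*d + 144*d^3 + 9*d^5) = -9*A^10 - 189*A^6 - 621*A^2 - 621*A^-2 - 189*A^-6 - 9*A^-10
  A^-2 * (136*d^2 + 73*d^4 + d^6) = A^10 + 79*A^6 + 443*A^2 + 730*A^-2 + 443*A^-6 + 79*A^-10 + A^-14
  A^-4 * (101*d^3 + 19*d^5) = -19*A^6 - 196*A^2 - 493*A^-2 - 493*A^-6 - 196*A^-10 - 19*A^-14
  A^-6 * (43*d^4 + 2*d^6) = 2*A^6 + 55*A^2 + 202*A^-2 + 298*A^-6 + 202*A^-10 + 55*A^-14 + 2*A^-18
  A^-8 * (10*d^5) = -10*A^2 - 50*A^-2 - 100*A^-6 - 100*A^-10 - 50*A^-14 - 10*A^-18
  A^-10 * (d^6) = A^2 + 6*A^-2 + 15*A^-6 + 20*A^-10 + 15*A^-14 + 6*A^-18 + A^-22
Summing the groups: <K> = A^10 - A^6 + 3*A^2 - 3*A^-2 + 4*A^-6 - 4*A^-10 + 2*A^-14 - 2*A^-18 + A^-22
Normalise by the writhe: (-A^3)^(-w) = (-A^3)^(-6) = A^-18, so f(A) = A^-18 * <K> = A^-8 - A^-12 + 3*A^-16 - 3*A^-20 + 4*A^-24 - 4*A^-28 + 2*A^-32 - 2*A^-36 + A^-40.
Substitute A = t^(-1/4), i.e. A^e → t^(-e/4): V(t) = t^10 - 2*t^9 + 2*t^8 - 4*t^7 + 4*t^6 - 3*t^5 + 3*t^4 - t^3 + t^2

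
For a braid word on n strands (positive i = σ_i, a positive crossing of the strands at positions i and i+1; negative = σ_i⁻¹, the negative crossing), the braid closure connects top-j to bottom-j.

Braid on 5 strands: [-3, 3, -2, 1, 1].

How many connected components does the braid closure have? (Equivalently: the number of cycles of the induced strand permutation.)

Track the strand permutation on 5 strands, starting from identity.
  step 1: s3^-1 swaps positions 3,4 -> [1 2 4 3 5]
  step 2: s3 swaps positions 3,4 -> [1 2 3 4 5]
  step 3: s2^-1 swaps positions 2,3 -> [1 3 2 4 5]
  step 4: s1 swaps positions 1,2 -> [3 1 2 4 5]
  step 5: s1 swaps positions 1,2 -> [1 3 2 4 5]
Final permutation (position -> original strand): [1 3 2 4 5]
Closure components = cycle count of this permutation = 4.

Answer: 4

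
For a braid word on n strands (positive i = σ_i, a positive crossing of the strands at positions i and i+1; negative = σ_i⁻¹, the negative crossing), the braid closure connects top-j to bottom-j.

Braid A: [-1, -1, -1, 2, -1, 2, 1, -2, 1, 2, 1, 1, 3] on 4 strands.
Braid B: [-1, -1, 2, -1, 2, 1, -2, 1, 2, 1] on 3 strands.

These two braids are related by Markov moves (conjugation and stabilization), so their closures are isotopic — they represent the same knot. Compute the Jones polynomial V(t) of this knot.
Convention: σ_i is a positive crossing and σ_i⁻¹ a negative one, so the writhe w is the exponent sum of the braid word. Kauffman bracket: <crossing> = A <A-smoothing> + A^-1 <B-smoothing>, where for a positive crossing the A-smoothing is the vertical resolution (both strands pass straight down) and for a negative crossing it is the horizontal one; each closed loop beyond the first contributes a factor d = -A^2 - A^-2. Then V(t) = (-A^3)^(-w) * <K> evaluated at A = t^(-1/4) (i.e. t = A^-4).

Markov-equivalent braids have isotopic closures, hence identical knot invariants. Strip the Markov moves from each word to reach a common short braid β, then compute V(t) once on β.
Braid A: s1^-1 s1^-1 s1^-1 s2 s1^-1 s2 s1 s2^-1 s1 s2 s1 s1 s3 on 4 strands reduces by inverse Markov moves (closure unchanged at each step):
  Destabilize: the word has the form β·s3 where s3 occurs only as the final letter (β ∈ B_3); drop it and the last strand → 3 strands.
  Deconjugate: the word is γ·β·γ⁻¹ with γ = s1^-1 s1^-1 (prefix) and γ⁻¹ = s1 s1 (suffix); strip both.
Reduced to β = s1^-1 s2 s1^-1 s2 s1 s2^-1 s1 s2 on 3 strands, 8 crossings.
Braid B: s1^-1 s1^-1 s2 s1^-1 s2 s1 s2^-1 s1 s2 s1 on 3 strands reduces by inverse Markov moves (closure unchanged at each step):
  Deconjugate: the word is γ·β·γ⁻¹ with γ = s1^-1 (prefix) and γ⁻¹ = s1 (suffix); strip both.
Reduced to β = s1^-1 s2 s1^-1 s2 s1 s2^-1 s1 s2 on 3 strands, 8 crossings.
Both give the same β = s1^-1 s2 s1^-1 s2 s1 s2^-1 s1 s2 on 3 strands, so one state sum suffices:
Braid: s1^-1 s2 s1^-1 s2 s1 s2^-1 s1 s2 on 3 strands, 8 crossings.
Writhe w = (#positive) - (#negative) = 5 - 3 = 2.
State-sum expansion of <K>. There are 2^8 = 256 states.
For each crossing: s=0 is the vertical smoothing, s=1 horizontal. Crossing k contributes A^(sign_k * (1 - 2*s_k)); loop factor d = -A^2 - A^-2.
Tabulate the states by total A-exponent and number of loops L (A-exp: L × count):
  A^8: L=2 ×1
  A^6: L=1 ×3, L=3 ×5
  A^4: L=2 ×22, L=4 ×6
  A^2: L=1 ×18, L=3 ×37, L=5 ×1
  A^0: L=2 ×58, L=4 ×12
  A^-2: L=1 ×24, L=3 ×31, L=5 ×1
  A^-4: L=2 ×23, L=4 ×5
  A^-6: L=3 ×8
  A^-8: L=4 ×1
Each group contributes A^e * Σ count * d^(L-1):
Powers of d = -A^2 - A^-2: d^2 = A^4 + 2 + A^-4; d^3 = -A^6 - 3*A^2 - 3*A^-2 - A^-6; d^4 = A^8 + 4*A^4 + 6 + 4*A^-4 + A^-8.
  A^8 * (d) = -A^10 - A^6
  A^6 * (3 + 5*d^2) = 5*A^10 + 13*A^6 + 5*A^2
  A^4 * (22*d + 6*d^3) = -6*A^10 - 40*A^6 - 40*A^2 - 6*A^-2
  A^2 * (18 + 37*d^2 + d^4) = A^10 + 41*A^6 + 98*A^2 + 41*A^-2 + A^-6
  A^0 * (58*d + 12*d^3) = -12*A^6 - 94*A^2 - 94*A^-2 - 12*A^-6
  A^-2 * (24 + 31*d^2 + d^4) = A^6 + 35*A^2 + 92*A^-2 + 35*A^-6 + A^-10
  A^-4 * (23*d + 5*d^3) = -5*A^2 - 38*A^-2 - 38*A^-6 - 5*A^-10
  A^-6 * (8*d^2) = 8*A^-2 + 16*A^-6 + 8*A^-10
  A^-8 * (d^3) = -A^-2 - 3*A^-6 - 3*A^-10 - A^-14
Summing the groups: <K> = -A^10 + 2*A^6 - A^2 + 2*A^-2 - A^-6 + A^-10 - A^-14
Normalise by the writhe: (-A^3)^(-w) = (-A^3)^(-2) = A^-6, so f(A) = A^-6 * <K> = -A^4 + 2 - A^-4 + 2*A^-8 - A^-12 + A^-16 - A^-20.
Substitute A = t^(-1/4), i.e. A^e → t^(-e/4): V(t) = -t^5 + t^4 - t^3 + 2*t^2 - t + 2 - t^-1

Answer: -t^5 + t^4 - t^3 + 2*t^2 - t + 2 - t^-1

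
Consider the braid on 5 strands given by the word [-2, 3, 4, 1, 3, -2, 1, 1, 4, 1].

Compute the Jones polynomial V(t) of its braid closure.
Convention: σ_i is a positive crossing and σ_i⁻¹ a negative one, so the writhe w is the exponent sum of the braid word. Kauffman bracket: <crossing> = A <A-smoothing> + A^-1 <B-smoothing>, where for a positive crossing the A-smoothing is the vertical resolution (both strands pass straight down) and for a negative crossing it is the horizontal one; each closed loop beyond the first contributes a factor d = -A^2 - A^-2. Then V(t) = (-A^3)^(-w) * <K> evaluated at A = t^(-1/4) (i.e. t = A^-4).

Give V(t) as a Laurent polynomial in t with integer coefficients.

-t^9 + 3*t^8 - 4*t^7 + 5*t^6 - 6*t^5 + 5*t^4 - 4*t^3 + 3*t^2 - t + 1

Derivation:
Braid: s2^-1 s3 s4 s1 s3 s2^-1 s1 s1 s4 s1 on 5 strands, 10 crossings.
Writhe w = (#positive) - (#negative) = 8 - 2 = 6.
Computing the Kauffman bracket via state sum. There are 2^10 = 1024 states.
For each crossing: s=0 is the vertical smoothing, s=1 horizontal. Crossing k contributes A^(sign_k * (1 - 2*s_k)); loop factor d = -A^2 - A^-2.
Tabulate the states by total A-exponent and number of loops L (A-exp: L × count):
  A^10: L=5 ×1
  A^8: L=4 ×10
  A^6: L=3 ×39, L=5 ×6
  A^4: L=2 ×68, L=4 ×51, L=6 ×1
  A^2: L=1 ×44, L=3 ×139, L=5 ×27
  A^0: L=2 ×126, L=4 ×118, L=6 ×8
  A^-2: L=1 ×11, L=3 ×140, L=5 ×58, L=7 ×1
  A^-4: L=2 ×19, L=4 ×85, L=6 ×16
  A^-6: L=3 ×15, L=5 ×28, L=7 ×2
  A^-8: L=4 ×6, L=6 ×4
  A^-10: L=5 ×1
Each group contributes A^e * Σ count * d^(L-1):
Powers of d = -A^2 - A^-2: d^2 = A^4 + 2 + A^-4; d^3 = -A^6 - 3*A^2 - 3*A^-2 - A^-6; d^4 = A^8 + 4*A^4 + 6 + 4*A^-4 + A^-8; d^5 = -A^10 - 5*A^6 - 10*A^2 - 10*A^-2 - 5*A^-6 - A^-10; d^6 = A^12 + 6*A^8 + 15*A^4 + 20 + 15*A^-4 + 6*A^-8 + A^-12.
  A^10 * (d^4) = A^18 + 4*A^14 + 6*A^10 + 4*A^6 + A^2
  A^8 * (10*d^3) = -10*A^14 - 30*A^10 - 30*A^6 - 10*A^2
  A^6 * (39*d^2 + 6*d^4) = 6*A^14 + 63*A^10 + 114*A^6 + 63*A^2 + 6*A^-2
  A^4 * (68*d + 51*d^3 + d^5) = -A^14 - 56*A^10 - 231*A^6 - 231*A^2 - 56*A^-2 - A^-6
  A^2 * (44 + 139*d^2 + 27*d^4) = 27*A^10 + 247*A^6 + 484*A^2 + 247*A^-2 + 27*A^-6
  A^0 * (126*d + 118*d^3 + 8*d^5) = -8*A^10 - 158*A^6 - 560*A^2 - 560*A^-2 - 158*A^-6 - 8*A^-10
  A^-2 * (11 + 140*d^2 + 58*d^4 + d^6) = A^10 + 64*A^6 + 387*A^2 + 659*A^-2 + 387*A^-6 + 64*A^-10 + A^-14
  A^-4 * (19*d + 85*d^3 + 16*d^5) = -16*A^6 - 165*A^2 - 434*A^-2 - 434*A^-6 - 165*A^-10 - 16*A^-14
  A^-6 * (15*d^2 + 28*d^4 + 2*d^6) = 2*A^6 + 40*A^2 + 157*A^-2 + 238*A^-6 + 157*A^-10 + 40*A^-14 + 2*A^-18
  A^-8 * (6*d^3 + 4*d^5) = -4*A^2 - 26*A^-2 - 58*A^-6 - 58*A^-10 - 26*A^-14 - 4*A^-18
  A^-10 * (d^4) = A^-2 + 4*A^-6 + 6*A^-10 + 4*A^-14 + A^-18
Summing the groups: <K> = A^18 - A^14 + 3*A^10 - 4*A^6 + 5*A^2 - 6*A^-2 + 5*A^-6 - 4*A^-10 + 3*A^-14 - A^-18
Normalise by the writhe: (-A^3)^(-w) = (-A^3)^(-6) = A^-18, so f(A) = A^-18 * <K> = 1 - A^-4 + 3*A^-8 - 4*A^-12 + 5*A^-16 - 6*A^-20 + 5*A^-24 - 4*A^-28 + 3*A^-32 - A^-36.
Substitute A = t^(-1/4), i.e. A^e → t^(-e/4): V(t) = -t^9 + 3*t^8 - 4*t^7 + 5*t^6 - 6*t^5 + 5*t^4 - 4*t^3 + 3*t^2 - t + 1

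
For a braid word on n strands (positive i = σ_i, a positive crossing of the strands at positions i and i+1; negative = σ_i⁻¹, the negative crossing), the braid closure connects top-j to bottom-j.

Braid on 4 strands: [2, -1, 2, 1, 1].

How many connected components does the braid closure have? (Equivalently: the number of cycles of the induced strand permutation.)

Track the strand permutation on 4 strands, starting from identity.
  step 1: s2 swaps positions 2,3 -> [1 3 2 4]
  step 2: s1^-1 swaps positions 1,2 -> [3 1 2 4]
  step 3: s2 swaps positions 2,3 -> [3 2 1 4]
  step 4: s1 swaps positions 1,2 -> [2 3 1 4]
  step 5: s1 swaps positions 1,2 -> [3 2 1 4]
Final permutation (position -> original strand): [3 2 1 4]
Closure components = cycle count of this permutation = 3.

Answer: 3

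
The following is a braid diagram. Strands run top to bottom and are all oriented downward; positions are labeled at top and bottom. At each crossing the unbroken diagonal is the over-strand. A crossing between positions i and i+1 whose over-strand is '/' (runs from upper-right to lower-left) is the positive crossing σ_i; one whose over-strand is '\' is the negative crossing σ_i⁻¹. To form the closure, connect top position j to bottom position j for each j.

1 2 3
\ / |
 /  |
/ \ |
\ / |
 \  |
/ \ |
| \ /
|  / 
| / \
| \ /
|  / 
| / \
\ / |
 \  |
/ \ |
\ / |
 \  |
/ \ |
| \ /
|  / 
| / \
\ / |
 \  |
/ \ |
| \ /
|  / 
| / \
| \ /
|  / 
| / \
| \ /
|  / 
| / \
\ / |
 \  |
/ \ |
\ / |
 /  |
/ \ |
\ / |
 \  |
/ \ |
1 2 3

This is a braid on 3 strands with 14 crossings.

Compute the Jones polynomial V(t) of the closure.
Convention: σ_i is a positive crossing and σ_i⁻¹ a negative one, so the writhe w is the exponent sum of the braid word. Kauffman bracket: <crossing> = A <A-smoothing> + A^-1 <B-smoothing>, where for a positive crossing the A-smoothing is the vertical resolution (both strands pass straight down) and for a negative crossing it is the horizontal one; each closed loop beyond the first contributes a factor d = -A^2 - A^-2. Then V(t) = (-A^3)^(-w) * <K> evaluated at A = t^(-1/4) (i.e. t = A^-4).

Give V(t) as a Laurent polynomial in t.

Reading the diagram top to bottom ('/'-over between positions i,i+1 = s_i, '\'-over = s_i^-1): braid word = s1 s1^-1 s2 s2 s1^-1 s1^-1 s2 s1^-1 s2 s2 s2 s1^-1 s1 s1^-1.
The presented braid s1 s1^-1 s2 s2 s1^-1 s1^-1 s2 s1^-1 s2 s2 s2 s1^-1 s1 s1^-1 on 3 strands reduces by inverse Markov moves (closure unchanged at each step):
  Deconjugate: the word is γ·β·γ⁻¹ with γ = s1 (prefix) and γ⁻¹ = s1^-1 (suffix); strip both.
  Deconjugate: the word is γ·β·γ⁻¹ with γ = s1^-1 (prefix) and γ⁻¹ = s1 (suffix); strip both.
Reduced to β = s2 s2 s1^-1 s1^-1 s2 s1^-1 s2 s2 s2 s1^-1 on 3 strands, 10 crossings.
Compute on β:
Braid: s2 s2 s1^-1 s1^-1 s2 s1^-1 s2 s2 s2 s1^-1 on 3 strands, 10 crossings.
Writhe w = (#positive) - (#negative) = 6 - 4 = 2.
State-sum expansion of <K>. There are 2^10 = 1024 states.
Smooth each crossing (0=||, 1=⌣⌢); contribution A^(Σ sign_k(1-2s_k)) * d^(L-1).
Tabulate the states by total A-exponent and number of loops L (A-exp: L × count):
  A^10: L=5 ×1
  A^8: L=4 ×10
  A^6: L=3 ×41, L=5 ×4
  A^4: L=2 ×81, L=4 ×38, L=6 ×1
  A^2: L=1 ×71, L=3 ×117, L=5 ×22
  A^0: L=2 ×154, L=4 ×91, L=6 ×7
  A^-2: L=3 ×168, L=5 ×41, L=7 ×1
  A^-4: L=4 ×110, L=6 ×10
  A^-6: L=5 ×44, L=7 ×1
  A^-8: L=6 ×10
  A^-10: L=7 ×1
Each group contributes A^e * Σ count * d^(L-1):
Powers of d = -A^2 - A^-2: d^2 = A^4 + 2 + A^-4; d^3 = -A^6 - 3*A^2 - 3*A^-2 - A^-6; d^4 = A^8 + 4*A^4 + 6 + 4*A^-4 + A^-8; d^5 = -A^10 - 5*A^6 - 10*A^2 - 10*A^-2 - 5*A^-6 - A^-10; d^6 = A^12 + 6*A^8 + 15*A^4 + 20 + 15*A^-4 + 6*A^-8 + A^-12.
  A^10 * (d^4) = A^18 + 4*A^14 + 6*A^10 + 4*A^6 + A^2
  A^8 * (10*d^3) = -10*A^14 - 30*A^10 - 30*A^6 - 10*A^2
  A^6 * (41*d^2 + 4*d^4) = 4*A^14 + 57*A^10 + 106*A^6 + 57*A^2 + 4*A^-2
  A^4 * (81*d + 38*d^3 + d^5) = -A^14 - 43*A^10 - 205*A^6 - 205*A^2 - 43*A^-2 - A^-6
  A^2 * (71 + 117*d^2 + 22*d^4) = 22*A^10 + 205*A^6 + 437*A^2 + 205*A^-2 + 22*A^-6
  A^0 * (154*d + 91*d^3 + 7*d^5) = -7*A^10 - 126*A^6 - 497*A^2 - 497*A^-2 - 126*A^-6 - 7*A^-10
  A^-2 * (168*d^2 + 41*d^4 + d^6) = A^10 + 47*A^6 + 347*A^2 + 602*A^-2 + 347*A^-6 + 47*A^-10 + A^-14
  A^-4 * (110*d^3 + 10*d^5) = -10*A^6 - 160*A^2 - 430*A^-2 - 430*A^-6 - 160*A^-10 - 10*A^-14
  A^-6 * (44*d^4 + d^6) = A^6 + 50*A^2 + 191*A^-2 + 284*A^-6 + 191*A^-10 + 50*A^-14 + A^-18
  A^-8 * (10*d^5) = -10*A^2 - 50*A^-2 - 100*A^-6 - 100*A^-10 - 50*A^-14 - 10*A^-18
  A^-10 * (d^6) = A^2 + 6*A^-2 + 15*A^-6 + 20*A^-10 + 15*A^-14 + 6*A^-18 + A^-22
Summing the groups: <K> = A^18 - 3*A^14 + 6*A^10 - 8*A^6 + 11*A^2 - 12*A^-2 + 11*A^-6 - 9*A^-10 + 6*A^-14 - 3*A^-18 + A^-22
Normalise by the writhe: (-A^3)^(-w) = (-A^3)^(-2) = A^-6, so f(A) = A^-6 * <K> = A^12 - 3*A^8 + 6*A^4 - 8 + 11*A^-4 - 12*A^-8 + 11*A^-12 - 9*A^-16 + 6*A^-20 - 3*A^-24 + A^-28.
Substitute A = t^(-1/4), i.e. A^e → t^(-e/4): V(t) = t^7 - 3*t^6 + 6*t^5 - 9*t^4 + 11*t^3 - 12*t^2 + 11*t - 8 + 6*t^-1 - 3*t^-2 + t^-3

Answer: t^7 - 3*t^6 + 6*t^5 - 9*t^4 + 11*t^3 - 12*t^2 + 11*t - 8 + 6*t^-1 - 3*t^-2 + t^-3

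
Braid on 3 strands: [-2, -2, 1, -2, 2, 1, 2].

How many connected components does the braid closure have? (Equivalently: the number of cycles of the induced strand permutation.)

Track the strand permutation on 3 strands, starting from identity.
  step 1: s2^-1 swaps positions 2,3 -> [1 3 2]
  step 2: s2^-1 swaps positions 2,3 -> [1 2 3]
  step 3: s1 swaps positions 1,2 -> [2 1 3]
  step 4: s2^-1 swaps positions 2,3 -> [2 3 1]
  step 5: s2 swaps positions 2,3 -> [2 1 3]
  step 6: s1 swaps positions 1,2 -> [1 2 3]
  step 7: s2 swaps positions 2,3 -> [1 3 2]
Final permutation (position -> original strand): [1 3 2]
Closure components = cycle count of this permutation = 2.

Answer: 2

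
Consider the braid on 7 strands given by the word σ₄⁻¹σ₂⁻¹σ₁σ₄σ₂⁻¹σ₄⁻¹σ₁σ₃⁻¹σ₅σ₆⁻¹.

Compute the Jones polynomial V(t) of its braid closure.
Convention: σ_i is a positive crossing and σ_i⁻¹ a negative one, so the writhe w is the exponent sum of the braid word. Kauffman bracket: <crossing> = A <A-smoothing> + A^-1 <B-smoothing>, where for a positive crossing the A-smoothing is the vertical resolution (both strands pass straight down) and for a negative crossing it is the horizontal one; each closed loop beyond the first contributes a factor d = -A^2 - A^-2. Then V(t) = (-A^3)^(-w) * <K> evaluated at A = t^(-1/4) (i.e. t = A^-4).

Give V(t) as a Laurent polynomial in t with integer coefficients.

The presented braid s4^-1 s2^-1 s1 s4 s2^-1 s4^-1 s1 s3^-1 s5 s6^-1 on 7 strands reduces by inverse Markov moves (closure unchanged at each step):
  Destabilize: the word has the form β·s6^-1 where s6^-1 occurs only as the final letter (β ∈ B_6); drop it and the last strand → 6 strands.
  Destabilize: the word has the form β·s5 where s5 occurs only as the final letter (β ∈ B_5); drop it and the last strand → 5 strands.
Reduced to β = s4^-1 s2^-1 s1 s4 s2^-1 s4^-1 s1 s3^-1 on 5 strands, 8 crossings.
Compute on β:
Braid: s4^-1 s2^-1 s1 s4 s2^-1 s4^-1 s1 s3^-1 on 5 strands, 8 crossings.
Writhe w = (#positive) - (#negative) = 3 - 5 = -2.
Computing the Kauffman bracket via state sum. There are 2^8 = 256 states.
For each crossing: s=0 is the vertical smoothing, s=1 horizontal. Crossing k contributes A^(sign_k * (1 - 2*s_k)); loop factor d = -A^2 - A^-2.
Tabulate the states by total A-exponent and number of loops L (A-exp: L × count):
  A^8: L=4 ×1
  A^6: L=3 ×6, L=5 ×2
  A^4: L=2 ×13, L=4 ×14, L=6 ×1
  A^2: L=1 ×10, L=3 ×37, L=5 ×9
  A^0: L=2 ×37, L=4 ×32, L=6 ×1
  A^-2: L=1 ×5, L=3 ×42, L=5 ×9
  A^-4: L=2 ×9, L=4 ×18, L=6 ×1
  A^-6: L=3 ×5, L=5 ×3
  A^-8: L=4 ×1
Each group contributes A^e * Σ count * d^(L-1):
Powers of d = -A^2 - A^-2: d^2 = A^4 + 2 + A^-4; d^3 = -A^6 - 3*A^2 - 3*A^-2 - A^-6; d^4 = A^8 + 4*A^4 + 6 + 4*A^-4 + A^-8; d^5 = -A^10 - 5*A^6 - 10*A^2 - 10*A^-2 - 5*A^-6 - A^-10.
  A^8 * (d^3) = -A^14 - 3*A^10 - 3*A^6 - A^2
  A^6 * (6*d^2 + 2*d^4) = 2*A^14 + 14*A^10 + 24*A^6 + 14*A^2 + 2*A^-2
  A^4 * (13*d + 14*d^3 + d^5) = -A^14 - 19*A^10 - 65*A^6 - 65*A^2 - 19*A^-2 - A^-6
  A^2 * (10 + 37*d^2 + 9*d^4) = 9*A^10 + 73*A^6 + 138*A^2 + 73*A^-2 + 9*A^-6
  A^0 * (37*d + 32*d^3 + d^5) = -A^10 - 37*A^6 - 143*A^2 - 143*A^-2 - 37*A^-6 - A^-10
  A^-2 * (5 + 42*d^2 + 9*d^4) = 9*A^6 + 78*A^2 + 143*A^-2 + 78*A^-6 + 9*A^-10
  A^-4 * (9*d + 18*d^3 + d^5) = -A^6 - 23*A^2 - 73*A^-2 - 73*A^-6 - 23*A^-10 - A^-14
  A^-6 * (5*d^2 + 3*d^4) = 3*A^2 + 17*A^-2 + 28*A^-6 + 17*A^-10 + 3*A^-14
  A^-8 * (d^3) = -A^-2 - 3*A^-6 - 3*A^-10 - A^-14
Summing the groups: <K> = A^2 - A^-2 + A^-6 - A^-10 + A^-14
Normalise by the writhe: (-A^3)^(-w) = (-A^3)^(2) = A^6, so f(A) = A^6 * <K> = A^8 - A^4 + 1 - A^-4 + A^-8.
Substitute A = t^(-1/4), i.e. A^e → t^(-e/4): V(t) = t^2 - t + 1 - t^-1 + t^-2

Answer: t^2 - t + 1 - t^-1 + t^-2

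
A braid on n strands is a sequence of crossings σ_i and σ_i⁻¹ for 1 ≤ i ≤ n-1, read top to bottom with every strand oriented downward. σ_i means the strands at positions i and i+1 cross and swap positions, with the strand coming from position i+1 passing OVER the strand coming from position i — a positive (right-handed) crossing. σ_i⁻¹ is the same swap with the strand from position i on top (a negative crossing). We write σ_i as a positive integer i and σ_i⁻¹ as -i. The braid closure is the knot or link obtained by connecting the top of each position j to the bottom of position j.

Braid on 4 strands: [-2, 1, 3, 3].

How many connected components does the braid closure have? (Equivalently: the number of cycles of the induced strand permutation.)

Track the strand permutation on 4 strands, starting from identity.
  step 1: s2^-1 swaps positions 2,3 -> [1 3 2 4]
  step 2: s1 swaps positions 1,2 -> [3 1 2 4]
  step 3: s3 swaps positions 3,4 -> [3 1 4 2]
  step 4: s3 swaps positions 3,4 -> [3 1 2 4]
Final permutation (position -> original strand): [3 1 2 4]
Closure components = cycle count of this permutation = 2.

Answer: 2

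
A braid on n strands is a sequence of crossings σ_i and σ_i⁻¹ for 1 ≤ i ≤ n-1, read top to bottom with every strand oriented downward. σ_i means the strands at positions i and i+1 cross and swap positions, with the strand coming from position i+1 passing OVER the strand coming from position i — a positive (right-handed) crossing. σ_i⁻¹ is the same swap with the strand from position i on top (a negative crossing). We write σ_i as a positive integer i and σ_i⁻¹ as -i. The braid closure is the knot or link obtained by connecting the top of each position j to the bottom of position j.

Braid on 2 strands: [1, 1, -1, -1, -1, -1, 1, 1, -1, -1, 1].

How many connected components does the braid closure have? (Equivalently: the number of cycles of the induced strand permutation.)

1

Derivation:
Track the strand permutation on 2 strands, starting from identity.
  step 1: s1 swaps positions 1,2 -> [2 1]
  step 2: s1 swaps positions 1,2 -> [1 2]
  step 3: s1^-1 swaps positions 1,2 -> [2 1]
  step 4: s1^-1 swaps positions 1,2 -> [1 2]
  step 5: s1^-1 swaps positions 1,2 -> [2 1]
  step 6: s1^-1 swaps positions 1,2 -> [1 2]
  step 7: s1 swaps positions 1,2 -> [2 1]
  step 8: s1 swaps positions 1,2 -> [1 2]
  step 9: s1^-1 swaps positions 1,2 -> [2 1]
  step 10: s1^-1 swaps positions 1,2 -> [1 2]
  step 11: s1 swaps positions 1,2 -> [2 1]
Final permutation (position -> original strand): [2 1]
Closure components = cycle count of this permutation = 1.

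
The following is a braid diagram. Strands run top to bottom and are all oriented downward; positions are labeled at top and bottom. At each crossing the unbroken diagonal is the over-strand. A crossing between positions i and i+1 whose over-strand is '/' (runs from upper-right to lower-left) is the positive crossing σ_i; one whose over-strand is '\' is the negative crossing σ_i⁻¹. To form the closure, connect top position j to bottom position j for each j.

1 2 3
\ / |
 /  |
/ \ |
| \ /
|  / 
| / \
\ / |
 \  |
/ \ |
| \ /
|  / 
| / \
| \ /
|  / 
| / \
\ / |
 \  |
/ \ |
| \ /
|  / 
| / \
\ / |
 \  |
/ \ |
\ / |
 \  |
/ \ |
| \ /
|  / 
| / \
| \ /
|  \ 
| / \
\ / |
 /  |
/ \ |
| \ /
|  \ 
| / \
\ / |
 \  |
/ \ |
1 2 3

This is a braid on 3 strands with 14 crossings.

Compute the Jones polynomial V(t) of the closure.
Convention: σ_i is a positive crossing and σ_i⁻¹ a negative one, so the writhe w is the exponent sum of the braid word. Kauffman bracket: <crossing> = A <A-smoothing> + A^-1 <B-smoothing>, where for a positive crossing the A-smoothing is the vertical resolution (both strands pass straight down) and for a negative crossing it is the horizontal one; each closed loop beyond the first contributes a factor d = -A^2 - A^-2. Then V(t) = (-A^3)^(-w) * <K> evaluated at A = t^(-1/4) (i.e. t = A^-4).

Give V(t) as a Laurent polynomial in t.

-t^3 + 2*t^2 - 2*t + 3 - 2*t^-1 + 2*t^-2 - t^-3

Derivation:
Reading the diagram top to bottom ('/'-over between positions i,i+1 = s_i, '\'-over = s_i^-1): braid word = s1 s2 s1^-1 s2 s2 s1^-1 s2 s1^-1 s1^-1 s2 s2^-1 s1 s2^-1 s1^-1.
The presented braid s1 s2 s1^-1 s2 s2 s1^-1 s2 s1^-1 s1^-1 s2 s2^-1 s1 s2^-1 s1^-1 on 3 strands reduces by inverse Markov moves (closure unchanged at each step):
  Deconjugate: the word is γ·β·γ⁻¹ with γ = s1 s2 (prefix) and γ⁻¹ = s2^-1 s1^-1 (suffix); strip both.
  Deconjugate: the word is γ·β·γ⁻¹ with γ = s1^-1 (prefix) and γ⁻¹ = s1 (suffix); strip both.
  Deconjugate: the word is γ·β·γ⁻¹ with γ = s2 (prefix) and γ⁻¹ = s2^-1 (suffix); strip both.
Reduced to β = s2 s1^-1 s2 s1^-1 s1^-1 s2 on 3 strands, 6 crossings.
Compute on β:
Braid: s2 s1^-1 s2 s1^-1 s1^-1 s2 on 3 strands, 6 crossings.
Writhe w = (#positive) - (#negative) = 3 - 3 = 0.
Enumerate smoothing states for the bracket polynomial. There are 2^6 = 64 states.
For each crossing: s=0 is the vertical smoothing, s=1 horizontal. Crossing k contributes A^(sign_k * (1 - 2*s_k)); loop factor d = -A^2 - A^-2.
Tabulate the states by total A-exponent and number of loops L (A-exp: L × count):
  A^6: L=4 ×1
  A^4: L=3 ×6
  A^2: L=2 ×14, L=4 ×1
  A^0: L=1 ×13, L=3 ×7
  A^-2: L=2 ×14, L=4 ×1
  A^-4: L=3 ×6
  A^-6: L=4 ×1
Each group contributes A^e * Σ count * d^(L-1):
Powers of d = -A^2 - A^-2: d^2 = A^4 + 2 + A^-4; d^3 = -A^6 - 3*A^2 - 3*A^-2 - A^-6.
  A^6 * (d^3) = -A^12 - 3*A^8 - 3*A^4 - 1
  A^4 * (6*d^2) = 6*A^8 + 12*A^4 + 6
  A^2 * (14*d + d^3) = -A^8 - 17*A^4 - 17 - A^-4
  A^0 * (13 + 7*d^2) = 7*A^4 + 27 + 7*A^-4
  A^-2 * (14*d + d^3) = -A^4 - 17 - 17*A^-4 - A^-8
  A^-4 * (6*d^2) = 6 + 12*A^-4 + 6*A^-8
  A^-6 * (d^3) = -1 - 3*A^-4 - 3*A^-8 - A^-12
Summing the groups: <K> = -A^12 + 2*A^8 - 2*A^4 + 3 - 2*A^-4 + 2*A^-8 - A^-12
Normalise by the writhe: (-A^3)^(-w) = (-A^3)^(0) = 1, so f(A) = 1 * <K> = -A^12 + 2*A^8 - 2*A^4 + 3 - 2*A^-4 + 2*A^-8 - A^-12.
Substitute A = t^(-1/4), i.e. A^e → t^(-e/4): V(t) = -t^3 + 2*t^2 - 2*t + 3 - 2*t^-1 + 2*t^-2 - t^-3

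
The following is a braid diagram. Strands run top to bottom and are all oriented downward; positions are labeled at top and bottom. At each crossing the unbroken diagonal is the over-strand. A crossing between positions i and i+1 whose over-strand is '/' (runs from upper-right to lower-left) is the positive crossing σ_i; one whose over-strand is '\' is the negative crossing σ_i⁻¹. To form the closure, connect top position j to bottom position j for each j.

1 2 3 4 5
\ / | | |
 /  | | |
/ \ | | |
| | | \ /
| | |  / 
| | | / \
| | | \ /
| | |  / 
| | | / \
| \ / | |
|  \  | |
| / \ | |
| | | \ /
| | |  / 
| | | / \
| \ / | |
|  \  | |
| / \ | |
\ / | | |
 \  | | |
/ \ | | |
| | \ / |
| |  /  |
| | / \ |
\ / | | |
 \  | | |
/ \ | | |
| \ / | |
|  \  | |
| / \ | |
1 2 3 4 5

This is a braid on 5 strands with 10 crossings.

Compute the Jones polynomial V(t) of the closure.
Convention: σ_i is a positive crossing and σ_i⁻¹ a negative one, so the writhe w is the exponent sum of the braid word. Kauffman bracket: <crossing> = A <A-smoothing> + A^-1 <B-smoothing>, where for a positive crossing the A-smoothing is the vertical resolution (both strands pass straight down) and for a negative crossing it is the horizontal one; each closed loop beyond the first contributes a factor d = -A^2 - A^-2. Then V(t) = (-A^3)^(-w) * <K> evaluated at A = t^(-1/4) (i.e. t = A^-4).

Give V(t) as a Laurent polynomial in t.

-t^3 + 2*t^2 - 3*t + 4 - 3*t^-1 + 4*t^-2 - 2*t^-3 + t^-4 - t^-5

Derivation:
Reading the diagram top to bottom ('/'-over between positions i,i+1 = s_i, '\'-over = s_i^-1): braid word = s1 s4 s4 s2^-1 s4 s2^-1 s1^-1 s3 s1^-1 s2^-1.
Braid: s1 s4 s4 s2^-1 s4 s2^-1 s1^-1 s3 s1^-1 s2^-1 on 5 strands, 10 crossings.
Writhe w = (#positive) - (#negative) = 5 - 5 = 0.
Computing the Kauffman bracket via state sum. There are 2^10 = 1024 states.
Each crossing splits two ways (0=vertical, 1=horizontal). The state's weight is A^(#A-smoothings - #B-smoothings) * d^(loops - 1).
Tabulate the states by total A-exponent and number of loops L (A-exp: L × count):
  A^10: L=6 ×1
  A^8: L=5 ×10
  A^6: L=4 ×40, L=6 ×5
  A^4: L=3 ×80, L=5 ×39, L=7 ×1
  A^2: L=2 ×79, L=4 ×117, L=6 ×14
  A^0: L=1 ×30, L=3 ×158, L=5 ×62, L=7 ×2
  A^-2: L=2 ×84, L=4 ×111, L=6 ×15
  A^-4: L=1 ×9, L=3 ×74, L=5 ×36, L=7 ×1
  A^-6: L=2 ×12, L=4 ×29, L=6 ×4
  A^-8: L=3 ×6, L=5 ×4
  A^-10: L=4 ×1
Each group contributes A^e * Σ count * d^(L-1):
Powers of d = -A^2 - A^-2: d^2 = A^4 + 2 + A^-4; d^3 = -A^6 - 3*A^2 - 3*A^-2 - A^-6; d^4 = A^8 + 4*A^4 + 6 + 4*A^-4 + A^-8; d^5 = -A^10 - 5*A^6 - 10*A^2 - 10*A^-2 - 5*A^-6 - A^-10; d^6 = A^12 + 6*A^8 + 15*A^4 + 20 + 15*A^-4 + 6*A^-8 + A^-12.
  A^10 * (d^5) = -A^20 - 5*A^16 - 10*A^12 - 10*A^8 - 5*A^4 - 1
  A^8 * (10*d^4) = 10*A^16 + 40*A^12 + 60*A^8 + 40*A^4 + 10
  A^6 * (40*d^3 + 5*d^5) = -5*A^16 - 65*A^12 - 170*A^8 - 170*A^4 - 65 - 5*A^-4
  A^4 * (80*d^2 + 39*d^4 + d^6) = A^16 + 45*A^12 + 251*A^8 + 414*A^4 + 251 + 45*A^-4 + A^-8
  A^2 * (79*d + 117*d^3 + 14*d^5) = -14*A^12 - 187*A^8 - 570*A^4 - 570 - 187*A^-4 - 14*A^-8
  A^0 * (30 + 158*d^2 + 62*d^4 + 2*d^6) = 2*A^12 + 74*A^8 + 436*A^4 + 758 + 436*A^-4 + 74*A^-8 + 2*A^-12
  A^-2 * (84*d + 111*d^3 + 15*d^5) = -15*A^8 - 186*A^4 - 567 - 567*A^-4 - 186*A^-8 - 15*A^-12
  A^-4 * (9 + 74*d^2 + 36*d^4 + d^6) = A^8 + 42*A^4 + 233 + 393*A^-4 + 233*A^-8 + 42*A^-12 + A^-16
  A^-6 * (12*d + 29*d^3 + 4*d^5) = -4*A^4 - 49 - 139*A^-4 - 139*A^-8 - 49*A^-12 - 4*A^-16
  A^-8 * (6*d^2 + 4*d^4) = 4 + 22*A^-4 + 36*A^-8 + 22*A^-12 + 4*A^-16
  A^-10 * (d^3) = -A^-4 - 3*A^-8 - 3*A^-12 - A^-16
Summing the groups: <K> = -A^20 + A^16 - 2*A^12 + 4*A^8 - 3*A^4 + 4 - 3*A^-4 + 2*A^-8 - A^-12
Normalise by the writhe: (-A^3)^(-w) = (-A^3)^(0) = 1, so f(A) = 1 * <K> = -A^20 + A^16 - 2*A^12 + 4*A^8 - 3*A^4 + 4 - 3*A^-4 + 2*A^-8 - A^-12.
Substitute A = t^(-1/4), i.e. A^e → t^(-e/4): V(t) = -t^3 + 2*t^2 - 3*t + 4 - 3*t^-1 + 4*t^-2 - 2*t^-3 + t^-4 - t^-5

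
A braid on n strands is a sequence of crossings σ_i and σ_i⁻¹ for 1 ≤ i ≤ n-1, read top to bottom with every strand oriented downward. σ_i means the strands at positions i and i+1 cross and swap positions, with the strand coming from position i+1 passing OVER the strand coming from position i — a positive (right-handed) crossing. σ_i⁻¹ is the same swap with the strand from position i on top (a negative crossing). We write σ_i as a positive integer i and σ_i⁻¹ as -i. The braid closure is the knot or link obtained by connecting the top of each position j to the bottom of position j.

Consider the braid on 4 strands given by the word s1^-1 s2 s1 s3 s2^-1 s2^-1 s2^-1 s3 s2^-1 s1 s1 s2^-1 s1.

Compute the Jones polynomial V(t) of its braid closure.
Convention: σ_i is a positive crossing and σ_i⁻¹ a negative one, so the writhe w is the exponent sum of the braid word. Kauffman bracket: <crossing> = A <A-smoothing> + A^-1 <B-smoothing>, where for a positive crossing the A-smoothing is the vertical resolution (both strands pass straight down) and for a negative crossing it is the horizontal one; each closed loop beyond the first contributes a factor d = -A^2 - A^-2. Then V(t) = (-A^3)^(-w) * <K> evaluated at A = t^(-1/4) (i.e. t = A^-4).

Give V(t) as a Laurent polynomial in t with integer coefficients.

-t^5 + 2*t^4 - 3*t^3 + 5*t^2 - 5*t + 6 - 5*t^-1 + 3*t^-2 - 2*t^-3 + t^-4

Derivation:
The presented braid s1^-1 s2 s1 s3 s2^-1 s2^-1 s2^-1 s3 s2^-1 s1 s1 s2^-1 s1 on 4 strands reduces by inverse Markov moves (closure unchanged at each step):
  Deconjugate: the word is γ·β·γ⁻¹ with γ = s1^-1 s2 (prefix) and γ⁻¹ = s2^-1 s1 (suffix); strip both.
Reduced to β = s1 s3 s2^-1 s2^-1 s2^-1 s3 s2^-1 s1 s1 on 4 strands, 9 crossings.
Compute on β:
Braid: s1 s3 s2^-1 s2^-1 s2^-1 s3 s2^-1 s1 s1 on 4 strands, 9 crossings.
Writhe w = (#positive) - (#negative) = 5 - 4 = 1.
State-sum expansion of <K>. There are 2^9 = 512 states.
Each crossing splits two ways (0=vertical, 1=horizontal). The state's weight is A^(#A-smoothings - #B-smoothings) * d^(loops - 1).
Tabulate the states by total A-exponent and number of loops L (A-exp: L × count):
  A^9: L=6 ×1
  A^7: L=5 ×9
  A^5: L=4 ×33, L=6 ×3
  A^3: L=3 ×64, L=5 ×19, L=7 ×1
  A^1: L=2 ×68, L=4 ×52, L=6 ×6
  A^-1: L=1 ×33, L=3 ×75, L=5 ×18
  A^-3: L=2 ×51, L=4 ×32, L=6 ×1
  A^-5: L=3 ×32, L=5 ×4
  A^-7: L=4 ×9
  A^-9: L=5 ×1
Each group contributes A^e * Σ count * d^(L-1):
Powers of d = -A^2 - A^-2: d^2 = A^4 + 2 + A^-4; d^3 = -A^6 - 3*A^2 - 3*A^-2 - A^-6; d^4 = A^8 + 4*A^4 + 6 + 4*A^-4 + A^-8; d^5 = -A^10 - 5*A^6 - 10*A^2 - 10*A^-2 - 5*A^-6 - A^-10; d^6 = A^12 + 6*A^8 + 15*A^4 + 20 + 15*A^-4 + 6*A^-8 + A^-12.
  A^9 * (d^5) = -A^19 - 5*A^15 - 10*A^11 - 10*A^7 - 5*A^3 - A^-1
  A^7 * (9*d^4) = 9*A^15 + 36*A^11 + 54*A^7 + 36*A^3 + 9*A^-1
  A^5 * (33*d^3 + 3*d^5) = -3*A^15 - 48*A^11 - 129*A^7 - 129*A^3 - 48*A^-1 - 3*A^-5
  A^3 * (64*d^2 + 19*d^4 + d^6) = A^15 + 25*A^11 + 155*A^7 + 262*A^3 + 155*A^-1 + 25*A^-5 + A^-9
  A^1 * (68*d + 52*d^3 + 6*d^5) = -6*A^11 - 82*A^7 - 284*A^3 - 284*A^-1 - 82*A^-5 - 6*A^-9
  A^-1 * (33 + 75*d^2 + 18*d^4) = 18*A^7 + 147*A^3 + 291*A^-1 + 147*A^-5 + 18*A^-9
  A^-3 * (51*d + 32*d^3 + d^5) = -A^7 - 37*A^3 - 157*A^-1 - 157*A^-5 - 37*A^-9 - A^-13
  A^-5 * (32*d^2 + 4*d^4) = 4*A^3 + 48*A^-1 + 88*A^-5 + 48*A^-9 + 4*A^-13
  A^-7 * (9*d^3) = -9*A^-1 - 27*A^-5 - 27*A^-9 - 9*A^-13
  A^-9 * (d^4) = A^-1 + 4*A^-5 + 6*A^-9 + 4*A^-13 + A^-17
Summing the groups: <K> = -A^19 + 2*A^15 - 3*A^11 + 5*A^7 - 6*A^3 + 5*A^-1 - 5*A^-5 + 3*A^-9 - 2*A^-13 + A^-17
Normalise by the writhe: (-A^3)^(-w) = (-A^3)^(-1) = -A^-3, so f(A) = -A^-3 * <K> = A^16 - 2*A^12 + 3*A^8 - 5*A^4 + 6 - 5*A^-4 + 5*A^-8 - 3*A^-12 + 2*A^-16 - A^-20.
Substitute A = t^(-1/4), i.e. A^e → t^(-e/4): V(t) = -t^5 + 2*t^4 - 3*t^3 + 5*t^2 - 5*t + 6 - 5*t^-1 + 3*t^-2 - 2*t^-3 + t^-4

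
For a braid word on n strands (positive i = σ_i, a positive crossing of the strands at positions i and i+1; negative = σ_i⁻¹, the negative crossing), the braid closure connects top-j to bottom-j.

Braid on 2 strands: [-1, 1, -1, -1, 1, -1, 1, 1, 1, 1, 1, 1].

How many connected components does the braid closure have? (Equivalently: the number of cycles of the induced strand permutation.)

2

Derivation:
Track the strand permutation on 2 strands, starting from identity.
  step 1: s1^-1 swaps positions 1,2 -> [2 1]
  step 2: s1 swaps positions 1,2 -> [1 2]
  step 3: s1^-1 swaps positions 1,2 -> [2 1]
  step 4: s1^-1 swaps positions 1,2 -> [1 2]
  step 5: s1 swaps positions 1,2 -> [2 1]
  step 6: s1^-1 swaps positions 1,2 -> [1 2]
  step 7: s1 swaps positions 1,2 -> [2 1]
  step 8: s1 swaps positions 1,2 -> [1 2]
  step 9: s1 swaps positions 1,2 -> [2 1]
  step 10: s1 swaps positions 1,2 -> [1 2]
  step 11: s1 swaps positions 1,2 -> [2 1]
  step 12: s1 swaps positions 1,2 -> [1 2]
Final permutation (position -> original strand): [1 2]
Closure components = cycle count of this permutation = 2.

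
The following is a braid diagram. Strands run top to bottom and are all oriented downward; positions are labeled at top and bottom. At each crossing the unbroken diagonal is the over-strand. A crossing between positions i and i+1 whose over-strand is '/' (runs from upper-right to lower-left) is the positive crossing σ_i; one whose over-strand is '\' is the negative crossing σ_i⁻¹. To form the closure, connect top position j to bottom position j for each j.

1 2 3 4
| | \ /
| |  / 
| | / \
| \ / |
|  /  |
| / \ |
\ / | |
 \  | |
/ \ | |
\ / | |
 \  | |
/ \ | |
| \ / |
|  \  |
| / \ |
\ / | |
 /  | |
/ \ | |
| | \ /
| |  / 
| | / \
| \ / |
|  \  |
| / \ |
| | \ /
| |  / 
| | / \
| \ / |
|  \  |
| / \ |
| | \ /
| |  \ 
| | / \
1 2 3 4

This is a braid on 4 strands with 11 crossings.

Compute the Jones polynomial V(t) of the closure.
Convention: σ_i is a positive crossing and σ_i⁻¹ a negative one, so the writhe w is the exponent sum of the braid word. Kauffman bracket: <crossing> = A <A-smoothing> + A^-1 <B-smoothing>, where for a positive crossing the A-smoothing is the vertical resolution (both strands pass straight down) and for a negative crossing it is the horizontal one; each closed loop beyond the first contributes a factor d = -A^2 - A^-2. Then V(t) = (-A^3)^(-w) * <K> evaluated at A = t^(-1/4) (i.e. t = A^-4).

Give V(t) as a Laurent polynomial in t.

t^2 - t + 2 - 2*t^-1 + t^-2 - t^-3 + t^-4

Derivation:
Reading the diagram top to bottom ('/'-over between positions i,i+1 = s_i, '\'-over = s_i^-1): braid word = s3 s2 s1^-1 s1^-1 s2^-1 s1 s3 s2^-1 s3 s2^-1 s3^-1.
The presented braid s3 s2 s1^-1 s1^-1 s2^-1 s1 s3 s2^-1 s3 s2^-1 s3^-1 on 4 strands reduces by inverse Markov moves (closure unchanged at each step):
  Deconjugate: the word is γ·β·γ⁻¹ with γ = s3 s2 (prefix) and γ⁻¹ = s2^-1 s3^-1 (suffix); strip both.
Reduced to β = s1^-1 s1^-1 s2^-1 s1 s3 s2^-1 s3 on 4 strands, 7 crossings.
Compute on β:
Braid: s1^-1 s1^-1 s2^-1 s1 s3 s2^-1 s3 on 4 strands, 7 crossings.
Writhe w = (#positive) - (#negative) = 3 - 4 = -1.
State-sum expansion of <K>. There are 2^7 = 128 states.
Each crossing splits two ways (0=vertical, 1=horizontal). The state's weight is A^(#A-smoothings - #B-smoothings) * d^(loops - 1).
Tabulate the states by total A-exponent and number of loops L (A-exp: L × count):
  A^7: L=4 ×1
  A^5: L=3 ×7
  A^3: L=2 ×17, L=4 ×4
  A^1: L=1 ×14, L=3 ×20, L=5 ×1
  A^-1: L=2 ×27, L=4 ×8
  A^-3: L=1 ×5, L=3 ×15, L=5 ×1
  A^-5: L=2 ×4, L=4 ×3
  A^-7: L=3 ×1
Each group contributes A^e * Σ count * d^(L-1):
Powers of d = -A^2 - A^-2: d^2 = A^4 + 2 + A^-4; d^3 = -A^6 - 3*A^2 - 3*A^-2 - A^-6; d^4 = A^8 + 4*A^4 + 6 + 4*A^-4 + A^-8.
  A^7 * (d^3) = -A^13 - 3*A^9 - 3*A^5 - A
  A^5 * (7*d^2) = 7*A^9 + 14*A^5 + 7*A
  A^3 * (17*d + 4*d^3) = -4*A^9 - 29*A^5 - 29*A - 4*A^-3
  A^1 * (14 + 20*d^2 + d^4) = A^9 + 24*A^5 + 60*A + 24*A^-3 + A^-7
  A^-1 * (27*d + 8*d^3) = -8*A^5 - 51*A - 51*A^-3 - 8*A^-7
  A^-3 * (5 + 15*d^2 + d^4) = A^5 + 19*A + 41*A^-3 + 19*A^-7 + A^-11
  A^-5 * (4*d + 3*d^3) = -3*A - 13*A^-3 - 13*A^-7 - 3*A^-11
  A^-7 * (d^2) = A^-3 + 2*A^-7 + A^-11
Summing the groups: <K> = -A^13 + A^9 - A^5 + 2*A - 2*A^-3 + A^-7 - A^-11
Normalise by the writhe: (-A^3)^(-w) = (-A^3)^(1) = -A^3, so f(A) = -A^3 * <K> = A^16 - A^12 + A^8 - 2*A^4 + 2 - A^-4 + A^-8.
Substitute A = t^(-1/4), i.e. A^e → t^(-e/4): V(t) = t^2 - t + 2 - 2*t^-1 + t^-2 - t^-3 + t^-4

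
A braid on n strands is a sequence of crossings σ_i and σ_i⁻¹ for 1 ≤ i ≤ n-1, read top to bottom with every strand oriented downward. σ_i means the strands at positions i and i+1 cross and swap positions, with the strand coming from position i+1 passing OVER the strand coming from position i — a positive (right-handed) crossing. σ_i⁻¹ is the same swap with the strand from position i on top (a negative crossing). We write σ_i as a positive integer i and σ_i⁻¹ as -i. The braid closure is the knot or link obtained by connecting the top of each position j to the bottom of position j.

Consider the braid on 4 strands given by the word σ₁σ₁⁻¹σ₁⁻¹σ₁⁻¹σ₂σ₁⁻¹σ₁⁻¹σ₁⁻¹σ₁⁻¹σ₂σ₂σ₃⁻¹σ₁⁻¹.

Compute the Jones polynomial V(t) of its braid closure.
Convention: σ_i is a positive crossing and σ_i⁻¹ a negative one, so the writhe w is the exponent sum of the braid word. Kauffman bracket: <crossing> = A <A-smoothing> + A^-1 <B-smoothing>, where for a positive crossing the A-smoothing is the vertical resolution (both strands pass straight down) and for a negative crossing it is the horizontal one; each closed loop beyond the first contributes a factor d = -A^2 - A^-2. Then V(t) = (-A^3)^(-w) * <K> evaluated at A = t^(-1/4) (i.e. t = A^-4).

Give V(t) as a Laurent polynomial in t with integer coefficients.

-t + 2 - 3*t^-1 + 6*t^-2 - 6*t^-3 + 7*t^-4 - 7*t^-5 + 6*t^-6 - 4*t^-7 + 2*t^-8 - t^-9

Derivation:
The presented braid s1 s1^-1 s1^-1 s1^-1 s2 s1^-1 s1^-1 s1^-1 s1^-1 s2 s2 s3^-1 s1^-1 on 4 strands reduces by inverse Markov moves (closure unchanged at each step):
  Deconjugate: the word is γ·β·γ⁻¹ with γ = s1 (prefix) and γ⁻¹ = s1^-1 (suffix); strip both.
  Destabilize: the word has the form β·s3^-1 where s3^-1 occurs only as the final letter (β ∈ B_3); drop it and the last strand → 3 strands.
Reduced to β = s1^-1 s1^-1 s1^-1 s2 s1^-1 s1^-1 s1^-1 s1^-1 s2 s2 on 3 strands, 10 crossings.
Compute on β:
Braid: s1^-1 s1^-1 s1^-1 s2 s1^-1 s1^-1 s1^-1 s1^-1 s2 s2 on 3 strands, 10 crossings.
Writhe w = (#positive) - (#negative) = 3 - 7 = -4.
Enumerate smoothing states for the bracket polynomial. There are 2^10 = 1024 states.
Smooth each crossing (0=||, 1=⌣⌢); contribution A^(Σ sign_k(1-2s_k)) * d^(L-1).
Tabulate the states by total A-exponent and number of loops L (A-exp: L × count):
  A^10: L=8 ×1
  A^8: L=7 ×10
  A^6: L=6 ×44, L=8 ×1
  A^4: L=5 ×112, L=7 ×8
  A^2: L=4 ×182, L=6 ×28
  A^0: L=3 ×194, L=5 ×58
  A^-2: L=2 ×130, L=4 ×79, L=6 ×1
  A^-4: L=1 ×45, L=3 ×70, L=5 ×5
  A^-6: L=2 ×36, L=4 ×9
  A^-8: L=3 ×10
  A^-10: L=4 ×1
Each group contributes A^e * Σ count * d^(L-1):
Powers of d = -A^2 - A^-2: d^2 = A^4 + 2 + A^-4; d^3 = -A^6 - 3*A^2 - 3*A^-2 - A^-6; d^4 = A^8 + 4*A^4 + 6 + 4*A^-4 + A^-8; d^5 = -A^10 - 5*A^6 - 10*A^2 - 10*A^-2 - 5*A^-6 - A^-10; d^6 = A^12 + 6*A^8 + 15*A^4 + 20 + 15*A^-4 + 6*A^-8 + A^-12; d^7 = -A^14 - 7*A^10 - 21*A^6 - 35*A^2 - 35*A^-2 - 21*A^-6 - 7*A^-10 - A^-14.
  A^10 * (d^7) = -A^24 - 7*A^20 - 21*A^16 - 35*A^12 - 35*A^8 - 21*A^4 - 7 - A^-4
  A^8 * (10*d^6) = 10*A^20 + 60*A^16 + 150*A^12 + 200*A^8 + 150*A^4 + 60 + 10*A^-4
  A^6 * (44*d^5 + d^7) = -A^20 - 51*A^16 - 241*A^12 - 475*A^8 - 475*A^4 - 241 - 51*A^-4 - A^-8
  A^4 * (112*d^4 + 8*d^6) = 8*A^16 + 160*A^12 + 568*A^8 + 832*A^4 + 568 + 160*A^-4 + 8*A^-8
  A^2 * (182*d^3 + 28*d^5) = -28*A^12 - 322*A^8 - 826*A^4 - 826 - 322*A^-4 - 28*A^-8
  A^0 * (194*d^2 + 58*d^4) = 58*A^8 + 426*A^4 + 736 + 426*A^-4 + 58*A^-8
  A^-2 * (130*d + 79*d^3 + d^5) = -A^8 - 84*A^4 - 377 - 377*A^-4 - 84*A^-8 - A^-12
  A^-4 * (45 + 70*d^2 + 5*d^4) = 5*A^4 + 90 + 215*A^-4 + 90*A^-8 + 5*A^-12
  A^-6 * (36*d + 9*d^3) = -9 - 63*A^-4 - 63*A^-8 - 9*A^-12
  A^-8 * (10*d^2) = 10*A^-4 + 20*A^-8 + 10*A^-12
  A^-10 * (d^3) = -A^-4 - 3*A^-8 - 3*A^-12 - A^-16
Summing the groups: <K> = -A^24 + 2*A^20 - 4*A^16 + 6*A^12 - 7*A^8 + 7*A^4 - 6 + 6*A^-4 - 3*A^-8 + 2*A^-12 - A^-16
Normalise by the writhe: (-A^3)^(-w) = (-A^3)^(4) = A^12, so f(A) = A^12 * <K> = -A^36 + 2*A^32 - 4*A^28 + 6*A^24 - 7*A^20 + 7*A^16 - 6*A^12 + 6*A^8 - 3*A^4 + 2 - A^-4.
Substitute A = t^(-1/4), i.e. A^e → t^(-e/4): V(t) = -t + 2 - 3*t^-1 + 6*t^-2 - 6*t^-3 + 7*t^-4 - 7*t^-5 + 6*t^-6 - 4*t^-7 + 2*t^-8 - t^-9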